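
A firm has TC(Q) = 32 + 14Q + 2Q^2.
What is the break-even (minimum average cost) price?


AC(Q) = 32/Q + 14 + 2Q
To minimize: dAC/dQ = -32/Q^2 + 2 = 0
Q^2 = 32/2 = 16
Q* = 4
Min AC = 32/4 + 14 + 2*4
Min AC = 8 + 14 + 8 = 30

30


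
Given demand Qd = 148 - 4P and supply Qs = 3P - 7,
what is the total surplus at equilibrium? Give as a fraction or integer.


Find equilibrium: 148 - 4P = 3P - 7
148 + 7 = 7P
P* = 155/7 = 155/7
Q* = 3*155/7 - 7 = 416/7
Inverse demand: P = 37 - Q/4, so P_max = 37
Inverse supply: P = 7/3 + Q/3, so P_min = 7/3
CS = (1/2) * 416/7 * (37 - 155/7) = 21632/49
PS = (1/2) * 416/7 * (155/7 - 7/3) = 86528/147
TS = CS + PS = 21632/49 + 86528/147 = 21632/21

21632/21


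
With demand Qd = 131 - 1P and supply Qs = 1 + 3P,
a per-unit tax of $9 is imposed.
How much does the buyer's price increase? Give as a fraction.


With a per-unit tax, the buyer's price increase depends on relative slopes.
Supply slope: d = 3, Demand slope: b = 1
Buyer's price increase = d * tax / (b + d)
= 3 * 9 / (1 + 3)
= 27 / 4 = 27/4

27/4


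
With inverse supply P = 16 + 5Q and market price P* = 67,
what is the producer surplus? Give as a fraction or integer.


Minimum supply price (at Q=0): P_min = 16
Quantity supplied at P* = 67:
Q* = (67 - 16)/5 = 51/5
PS = (1/2) * Q* * (P* - P_min)
PS = (1/2) * 51/5 * (67 - 16)
PS = (1/2) * 51/5 * 51 = 2601/10

2601/10


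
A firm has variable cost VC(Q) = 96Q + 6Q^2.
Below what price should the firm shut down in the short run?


AVC(Q) = VC(Q)/Q = 96 + 6Q
AVC is increasing in Q, so minimum AVC is at Q -> 0+.
Min AVC = 96
The firm should shut down if P < 96.

96


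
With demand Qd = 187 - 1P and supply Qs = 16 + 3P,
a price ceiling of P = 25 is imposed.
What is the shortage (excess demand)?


At P = 25:
Qd = 187 - 1*25 = 162
Qs = 16 + 3*25 = 91
Shortage = Qd - Qs = 162 - 91 = 71

71


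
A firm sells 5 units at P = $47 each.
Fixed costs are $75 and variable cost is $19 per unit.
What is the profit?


Total Revenue = P * Q = 47 * 5 = $235
Total Cost = FC + VC*Q = 75 + 19*5 = $170
Profit = TR - TC = 235 - 170 = $65

$65


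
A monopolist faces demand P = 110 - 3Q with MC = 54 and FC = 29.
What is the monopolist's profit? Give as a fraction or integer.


MR = MC: 110 - 6Q = 54
Q* = 28/3
P* = 110 - 3*28/3 = 82
Profit = (P* - MC)*Q* - FC
= (82 - 54)*28/3 - 29
= 28*28/3 - 29
= 784/3 - 29 = 697/3

697/3


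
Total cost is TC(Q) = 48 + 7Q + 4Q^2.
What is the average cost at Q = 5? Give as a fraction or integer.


TC(5) = 48 + 7*5 + 4*5^2
TC(5) = 48 + 35 + 100 = 183
AC = TC/Q = 183/5 = 183/5

183/5


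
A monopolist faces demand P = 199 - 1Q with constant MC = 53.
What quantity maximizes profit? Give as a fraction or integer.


TR = P*Q = (199 - 1Q)Q = 199Q - 1Q^2
MR = dTR/dQ = 199 - 2Q
Set MR = MC:
199 - 2Q = 53
146 = 2Q
Q* = 146/2 = 73

73


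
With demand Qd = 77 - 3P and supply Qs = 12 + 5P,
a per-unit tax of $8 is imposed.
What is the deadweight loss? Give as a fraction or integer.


Pre-tax equilibrium quantity: Q* = 421/8
Post-tax equilibrium quantity: Q_tax = 301/8
Reduction in quantity: Q* - Q_tax = 15
DWL = (1/2) * tax * (Q* - Q_tax)
DWL = (1/2) * 8 * 15 = 60

60


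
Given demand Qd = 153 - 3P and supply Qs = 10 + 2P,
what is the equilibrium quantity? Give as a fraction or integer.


First find equilibrium price:
153 - 3P = 10 + 2P
P* = 143/5 = 143/5
Then substitute into demand:
Q* = 153 - 3 * 143/5 = 336/5

336/5


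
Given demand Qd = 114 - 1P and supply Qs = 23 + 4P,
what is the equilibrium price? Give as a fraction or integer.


At equilibrium, Qd = Qs.
114 - 1P = 23 + 4P
114 - 23 = 1P + 4P
91 = 5P
P* = 91/5 = 91/5

91/5


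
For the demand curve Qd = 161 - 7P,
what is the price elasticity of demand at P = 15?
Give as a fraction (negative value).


dQ/dP = -7
At P = 15: Q = 161 - 7*15 = 56
E = (dQ/dP)(P/Q) = (-7)(15/56) = -15/8

-15/8


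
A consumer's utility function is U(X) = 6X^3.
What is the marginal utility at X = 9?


MU = dU/dX = 6*3*X^(3-1)
MU = 18*X^2
At X = 9:
MU = 18 * 9^2
MU = 18 * 81 = 1458

1458


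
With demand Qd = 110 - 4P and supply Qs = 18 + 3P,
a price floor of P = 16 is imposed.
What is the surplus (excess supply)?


At P = 16:
Qd = 110 - 4*16 = 46
Qs = 18 + 3*16 = 66
Surplus = Qs - Qd = 66 - 46 = 20

20


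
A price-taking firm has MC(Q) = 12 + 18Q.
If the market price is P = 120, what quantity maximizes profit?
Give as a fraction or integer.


In perfect competition, profit is maximized where P = MC.
120 = 12 + 18Q
108 = 18Q
Q* = 108/18 = 6

6


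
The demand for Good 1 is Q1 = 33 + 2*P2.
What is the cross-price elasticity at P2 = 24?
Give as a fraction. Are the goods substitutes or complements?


dQ1/dP2 = 2
At P2 = 24: Q1 = 33 + 2*24 = 81
Exy = (dQ1/dP2)(P2/Q1) = 2 * 24 / 81 = 16/27
Since Exy > 0, the goods are substitutes.

16/27 (substitutes)


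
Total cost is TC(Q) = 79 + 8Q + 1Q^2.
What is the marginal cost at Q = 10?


MC = dTC/dQ = 8 + 2*1*Q
At Q = 10:
MC = 8 + 2*10
MC = 8 + 20 = 28

28


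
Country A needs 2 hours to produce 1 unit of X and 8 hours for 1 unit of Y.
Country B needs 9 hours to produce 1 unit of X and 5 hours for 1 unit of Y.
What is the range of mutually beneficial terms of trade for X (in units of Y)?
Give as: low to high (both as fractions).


Opportunity cost of X for Country A = hours_X / hours_Y = 2/8 = 1/4 units of Y
Opportunity cost of X for Country B = hours_X / hours_Y = 9/5 = 9/5 units of Y
Terms of trade must be between the two opportunity costs.
Range: 1/4 to 9/5

1/4 to 9/5


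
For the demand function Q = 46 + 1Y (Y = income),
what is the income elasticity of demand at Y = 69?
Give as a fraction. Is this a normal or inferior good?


dQ/dY = 1
At Y = 69: Q = 46 + 1*69 = 115
Ey = (dQ/dY)(Y/Q) = 1 * 69 / 115 = 3/5
Since Ey > 0, this is a normal good.

3/5 (normal good)


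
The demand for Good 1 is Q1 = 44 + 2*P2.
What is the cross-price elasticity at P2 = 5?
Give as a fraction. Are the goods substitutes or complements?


dQ1/dP2 = 2
At P2 = 5: Q1 = 44 + 2*5 = 54
Exy = (dQ1/dP2)(P2/Q1) = 2 * 5 / 54 = 5/27
Since Exy > 0, the goods are substitutes.

5/27 (substitutes)


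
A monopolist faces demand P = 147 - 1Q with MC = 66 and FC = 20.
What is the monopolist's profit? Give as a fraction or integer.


MR = MC: 147 - 2Q = 66
Q* = 81/2
P* = 147 - 1*81/2 = 213/2
Profit = (P* - MC)*Q* - FC
= (213/2 - 66)*81/2 - 20
= 81/2*81/2 - 20
= 6561/4 - 20 = 6481/4

6481/4


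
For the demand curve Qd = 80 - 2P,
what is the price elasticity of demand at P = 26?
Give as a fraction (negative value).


dQ/dP = -2
At P = 26: Q = 80 - 2*26 = 28
E = (dQ/dP)(P/Q) = (-2)(26/28) = -13/7

-13/7


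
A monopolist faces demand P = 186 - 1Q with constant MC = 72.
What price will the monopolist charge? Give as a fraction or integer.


MR = 186 - 2Q
Set MR = MC: 186 - 2Q = 72
Q* = 57
Substitute into demand:
P* = 186 - 1*57 = 129

129


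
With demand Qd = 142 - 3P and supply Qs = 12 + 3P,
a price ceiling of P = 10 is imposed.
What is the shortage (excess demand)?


At P = 10:
Qd = 142 - 3*10 = 112
Qs = 12 + 3*10 = 42
Shortage = Qd - Qs = 112 - 42 = 70

70


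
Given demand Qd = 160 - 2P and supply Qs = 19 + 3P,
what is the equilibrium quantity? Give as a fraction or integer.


First find equilibrium price:
160 - 2P = 19 + 3P
P* = 141/5 = 141/5
Then substitute into demand:
Q* = 160 - 2 * 141/5 = 518/5

518/5


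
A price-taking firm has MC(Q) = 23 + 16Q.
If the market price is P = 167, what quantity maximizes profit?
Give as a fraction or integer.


In perfect competition, profit is maximized where P = MC.
167 = 23 + 16Q
144 = 16Q
Q* = 144/16 = 9

9


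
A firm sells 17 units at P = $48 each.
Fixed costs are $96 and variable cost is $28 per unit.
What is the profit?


Total Revenue = P * Q = 48 * 17 = $816
Total Cost = FC + VC*Q = 96 + 28*17 = $572
Profit = TR - TC = 816 - 572 = $244

$244


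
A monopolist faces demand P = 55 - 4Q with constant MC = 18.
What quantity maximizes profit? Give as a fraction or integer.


TR = P*Q = (55 - 4Q)Q = 55Q - 4Q^2
MR = dTR/dQ = 55 - 8Q
Set MR = MC:
55 - 8Q = 18
37 = 8Q
Q* = 37/8 = 37/8

37/8


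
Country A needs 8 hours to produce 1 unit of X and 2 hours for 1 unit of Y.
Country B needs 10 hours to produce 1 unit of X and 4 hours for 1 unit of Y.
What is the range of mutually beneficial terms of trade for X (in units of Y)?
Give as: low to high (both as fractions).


Opportunity cost of X for Country A = hours_X / hours_Y = 8/2 = 4 units of Y
Opportunity cost of X for Country B = hours_X / hours_Y = 10/4 = 5/2 units of Y
Terms of trade must be between the two opportunity costs.
Range: 5/2 to 4

5/2 to 4


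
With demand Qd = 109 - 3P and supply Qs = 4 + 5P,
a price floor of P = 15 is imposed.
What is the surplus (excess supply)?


At P = 15:
Qd = 109 - 3*15 = 64
Qs = 4 + 5*15 = 79
Surplus = Qs - Qd = 79 - 64 = 15

15


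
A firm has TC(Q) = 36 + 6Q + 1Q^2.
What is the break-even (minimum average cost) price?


AC(Q) = 36/Q + 6 + 1Q
To minimize: dAC/dQ = -36/Q^2 + 1 = 0
Q^2 = 36/1 = 36
Q* = 6
Min AC = 36/6 + 6 + 1*6
Min AC = 6 + 6 + 6 = 18

18


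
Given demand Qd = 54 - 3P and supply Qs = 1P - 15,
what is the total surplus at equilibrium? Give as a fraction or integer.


Find equilibrium: 54 - 3P = 1P - 15
54 + 15 = 4P
P* = 69/4 = 69/4
Q* = 1*69/4 - 15 = 9/4
Inverse demand: P = 18 - Q/3, so P_max = 18
Inverse supply: P = 15 + Q/1, so P_min = 15
CS = (1/2) * 9/4 * (18 - 69/4) = 27/32
PS = (1/2) * 9/4 * (69/4 - 15) = 81/32
TS = CS + PS = 27/32 + 81/32 = 27/8

27/8


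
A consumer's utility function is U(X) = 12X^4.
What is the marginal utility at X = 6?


MU = dU/dX = 12*4*X^(4-1)
MU = 48*X^3
At X = 6:
MU = 48 * 6^3
MU = 48 * 216 = 10368

10368


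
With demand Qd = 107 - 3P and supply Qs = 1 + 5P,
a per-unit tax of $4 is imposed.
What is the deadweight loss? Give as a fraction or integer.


Pre-tax equilibrium quantity: Q* = 269/4
Post-tax equilibrium quantity: Q_tax = 239/4
Reduction in quantity: Q* - Q_tax = 15/2
DWL = (1/2) * tax * (Q* - Q_tax)
DWL = (1/2) * 4 * 15/2 = 15

15


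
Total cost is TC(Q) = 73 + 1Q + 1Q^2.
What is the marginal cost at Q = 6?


MC = dTC/dQ = 1 + 2*1*Q
At Q = 6:
MC = 1 + 2*6
MC = 1 + 12 = 13

13


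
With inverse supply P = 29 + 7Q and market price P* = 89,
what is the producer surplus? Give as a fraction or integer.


Minimum supply price (at Q=0): P_min = 29
Quantity supplied at P* = 89:
Q* = (89 - 29)/7 = 60/7
PS = (1/2) * Q* * (P* - P_min)
PS = (1/2) * 60/7 * (89 - 29)
PS = (1/2) * 60/7 * 60 = 1800/7

1800/7


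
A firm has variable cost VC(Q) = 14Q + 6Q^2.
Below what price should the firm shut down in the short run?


AVC(Q) = VC(Q)/Q = 14 + 6Q
AVC is increasing in Q, so minimum AVC is at Q -> 0+.
Min AVC = 14
The firm should shut down if P < 14.

14


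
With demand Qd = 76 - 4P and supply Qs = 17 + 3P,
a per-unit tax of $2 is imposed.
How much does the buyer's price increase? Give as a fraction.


With a per-unit tax, the buyer's price increase depends on relative slopes.
Supply slope: d = 3, Demand slope: b = 4
Buyer's price increase = d * tax / (b + d)
= 3 * 2 / (4 + 3)
= 6 / 7 = 6/7

6/7


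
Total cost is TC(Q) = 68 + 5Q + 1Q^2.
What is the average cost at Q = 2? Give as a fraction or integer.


TC(2) = 68 + 5*2 + 1*2^2
TC(2) = 68 + 10 + 4 = 82
AC = TC/Q = 82/2 = 41

41


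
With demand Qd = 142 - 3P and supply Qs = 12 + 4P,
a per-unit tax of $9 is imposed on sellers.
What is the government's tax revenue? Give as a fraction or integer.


With tax on sellers, new supply: Qs' = 12 + 4(P - 9)
= 4P - 24
New equilibrium quantity:
Q_new = 496/7
Tax revenue = tax * Q_new = 9 * 496/7 = 4464/7

4464/7


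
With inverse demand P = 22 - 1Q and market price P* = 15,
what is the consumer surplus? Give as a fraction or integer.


Maximum willingness to pay (at Q=0): P_max = 22
Quantity demanded at P* = 15:
Q* = (22 - 15)/1 = 7
CS = (1/2) * Q* * (P_max - P*)
CS = (1/2) * 7 * (22 - 15)
CS = (1/2) * 7 * 7 = 49/2

49/2


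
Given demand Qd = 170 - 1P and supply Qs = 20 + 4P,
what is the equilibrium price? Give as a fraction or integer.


At equilibrium, Qd = Qs.
170 - 1P = 20 + 4P
170 - 20 = 1P + 4P
150 = 5P
P* = 150/5 = 30

30


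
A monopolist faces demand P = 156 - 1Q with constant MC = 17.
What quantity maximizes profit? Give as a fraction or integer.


TR = P*Q = (156 - 1Q)Q = 156Q - 1Q^2
MR = dTR/dQ = 156 - 2Q
Set MR = MC:
156 - 2Q = 17
139 = 2Q
Q* = 139/2 = 139/2

139/2


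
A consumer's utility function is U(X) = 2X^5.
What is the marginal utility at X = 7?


MU = dU/dX = 2*5*X^(5-1)
MU = 10*X^4
At X = 7:
MU = 10 * 7^4
MU = 10 * 2401 = 24010

24010


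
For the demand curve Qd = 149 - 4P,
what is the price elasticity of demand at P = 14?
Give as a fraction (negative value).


dQ/dP = -4
At P = 14: Q = 149 - 4*14 = 93
E = (dQ/dP)(P/Q) = (-4)(14/93) = -56/93

-56/93


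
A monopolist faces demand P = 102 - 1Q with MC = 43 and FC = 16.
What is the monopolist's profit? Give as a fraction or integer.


MR = MC: 102 - 2Q = 43
Q* = 59/2
P* = 102 - 1*59/2 = 145/2
Profit = (P* - MC)*Q* - FC
= (145/2 - 43)*59/2 - 16
= 59/2*59/2 - 16
= 3481/4 - 16 = 3417/4

3417/4


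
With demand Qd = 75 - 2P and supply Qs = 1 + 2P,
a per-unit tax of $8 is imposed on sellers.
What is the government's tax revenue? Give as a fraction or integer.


With tax on sellers, new supply: Qs' = 1 + 2(P - 8)
= 2P - 15
New equilibrium quantity:
Q_new = 30
Tax revenue = tax * Q_new = 8 * 30 = 240

240


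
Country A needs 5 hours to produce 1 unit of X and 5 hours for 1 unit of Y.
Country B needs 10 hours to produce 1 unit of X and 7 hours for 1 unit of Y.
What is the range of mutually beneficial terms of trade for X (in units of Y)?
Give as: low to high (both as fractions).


Opportunity cost of X for Country A = hours_X / hours_Y = 5/5 = 1 units of Y
Opportunity cost of X for Country B = hours_X / hours_Y = 10/7 = 10/7 units of Y
Terms of trade must be between the two opportunity costs.
Range: 1 to 10/7

1 to 10/7


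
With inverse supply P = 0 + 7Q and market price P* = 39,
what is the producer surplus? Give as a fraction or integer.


Minimum supply price (at Q=0): P_min = 0
Quantity supplied at P* = 39:
Q* = (39 - 0)/7 = 39/7
PS = (1/2) * Q* * (P* - P_min)
PS = (1/2) * 39/7 * (39 - 0)
PS = (1/2) * 39/7 * 39 = 1521/14

1521/14


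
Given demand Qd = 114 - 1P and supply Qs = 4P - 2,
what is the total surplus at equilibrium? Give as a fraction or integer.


Find equilibrium: 114 - 1P = 4P - 2
114 + 2 = 5P
P* = 116/5 = 116/5
Q* = 4*116/5 - 2 = 454/5
Inverse demand: P = 114 - Q/1, so P_max = 114
Inverse supply: P = 1/2 + Q/4, so P_min = 1/2
CS = (1/2) * 454/5 * (114 - 116/5) = 103058/25
PS = (1/2) * 454/5 * (116/5 - 1/2) = 51529/50
TS = CS + PS = 103058/25 + 51529/50 = 51529/10

51529/10


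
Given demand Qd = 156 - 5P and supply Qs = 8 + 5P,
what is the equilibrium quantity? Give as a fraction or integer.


First find equilibrium price:
156 - 5P = 8 + 5P
P* = 148/10 = 74/5
Then substitute into demand:
Q* = 156 - 5 * 74/5 = 82

82


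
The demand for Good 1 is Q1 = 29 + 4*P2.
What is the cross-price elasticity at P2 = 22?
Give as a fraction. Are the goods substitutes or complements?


dQ1/dP2 = 4
At P2 = 22: Q1 = 29 + 4*22 = 117
Exy = (dQ1/dP2)(P2/Q1) = 4 * 22 / 117 = 88/117
Since Exy > 0, the goods are substitutes.

88/117 (substitutes)


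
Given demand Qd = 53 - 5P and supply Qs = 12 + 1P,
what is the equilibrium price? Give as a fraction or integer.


At equilibrium, Qd = Qs.
53 - 5P = 12 + 1P
53 - 12 = 5P + 1P
41 = 6P
P* = 41/6 = 41/6

41/6


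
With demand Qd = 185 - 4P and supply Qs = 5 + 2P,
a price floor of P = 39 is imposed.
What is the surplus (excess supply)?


At P = 39:
Qd = 185 - 4*39 = 29
Qs = 5 + 2*39 = 83
Surplus = Qs - Qd = 83 - 29 = 54

54


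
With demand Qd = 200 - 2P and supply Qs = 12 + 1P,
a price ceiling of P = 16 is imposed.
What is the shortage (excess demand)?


At P = 16:
Qd = 200 - 2*16 = 168
Qs = 12 + 1*16 = 28
Shortage = Qd - Qs = 168 - 28 = 140

140


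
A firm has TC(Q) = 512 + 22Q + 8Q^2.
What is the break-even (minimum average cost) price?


AC(Q) = 512/Q + 22 + 8Q
To minimize: dAC/dQ = -512/Q^2 + 8 = 0
Q^2 = 512/8 = 64
Q* = 8
Min AC = 512/8 + 22 + 8*8
Min AC = 64 + 22 + 64 = 150

150


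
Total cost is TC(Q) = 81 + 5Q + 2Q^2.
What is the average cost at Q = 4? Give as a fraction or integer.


TC(4) = 81 + 5*4 + 2*4^2
TC(4) = 81 + 20 + 32 = 133
AC = TC/Q = 133/4 = 133/4

133/4


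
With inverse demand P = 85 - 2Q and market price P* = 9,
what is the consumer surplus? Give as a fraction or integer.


Maximum willingness to pay (at Q=0): P_max = 85
Quantity demanded at P* = 9:
Q* = (85 - 9)/2 = 38
CS = (1/2) * Q* * (P_max - P*)
CS = (1/2) * 38 * (85 - 9)
CS = (1/2) * 38 * 76 = 1444

1444


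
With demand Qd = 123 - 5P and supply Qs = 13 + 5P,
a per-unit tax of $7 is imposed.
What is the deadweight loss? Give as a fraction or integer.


Pre-tax equilibrium quantity: Q* = 68
Post-tax equilibrium quantity: Q_tax = 101/2
Reduction in quantity: Q* - Q_tax = 35/2
DWL = (1/2) * tax * (Q* - Q_tax)
DWL = (1/2) * 7 * 35/2 = 245/4

245/4


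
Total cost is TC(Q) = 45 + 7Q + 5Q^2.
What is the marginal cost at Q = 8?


MC = dTC/dQ = 7 + 2*5*Q
At Q = 8:
MC = 7 + 10*8
MC = 7 + 80 = 87

87


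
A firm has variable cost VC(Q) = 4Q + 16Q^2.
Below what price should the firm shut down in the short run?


AVC(Q) = VC(Q)/Q = 4 + 16Q
AVC is increasing in Q, so minimum AVC is at Q -> 0+.
Min AVC = 4
The firm should shut down if P < 4.

4


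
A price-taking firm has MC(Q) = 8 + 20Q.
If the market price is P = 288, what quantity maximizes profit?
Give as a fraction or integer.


In perfect competition, profit is maximized where P = MC.
288 = 8 + 20Q
280 = 20Q
Q* = 280/20 = 14

14


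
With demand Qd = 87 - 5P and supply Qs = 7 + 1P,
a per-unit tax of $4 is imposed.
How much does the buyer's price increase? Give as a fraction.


With a per-unit tax, the buyer's price increase depends on relative slopes.
Supply slope: d = 1, Demand slope: b = 5
Buyer's price increase = d * tax / (b + d)
= 1 * 4 / (5 + 1)
= 4 / 6 = 2/3

2/3


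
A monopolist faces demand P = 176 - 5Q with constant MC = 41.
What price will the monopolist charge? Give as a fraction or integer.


MR = 176 - 10Q
Set MR = MC: 176 - 10Q = 41
Q* = 27/2
Substitute into demand:
P* = 176 - 5*27/2 = 217/2

217/2


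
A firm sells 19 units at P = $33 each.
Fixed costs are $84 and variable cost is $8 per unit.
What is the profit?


Total Revenue = P * Q = 33 * 19 = $627
Total Cost = FC + VC*Q = 84 + 8*19 = $236
Profit = TR - TC = 627 - 236 = $391

$391


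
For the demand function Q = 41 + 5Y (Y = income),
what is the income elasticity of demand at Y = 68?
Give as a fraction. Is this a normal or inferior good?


dQ/dY = 5
At Y = 68: Q = 41 + 5*68 = 381
Ey = (dQ/dY)(Y/Q) = 5 * 68 / 381 = 340/381
Since Ey > 0, this is a normal good.

340/381 (normal good)


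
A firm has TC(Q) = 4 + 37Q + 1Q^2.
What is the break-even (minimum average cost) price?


AC(Q) = 4/Q + 37 + 1Q
To minimize: dAC/dQ = -4/Q^2 + 1 = 0
Q^2 = 4/1 = 4
Q* = 2
Min AC = 4/2 + 37 + 1*2
Min AC = 2 + 37 + 2 = 41

41


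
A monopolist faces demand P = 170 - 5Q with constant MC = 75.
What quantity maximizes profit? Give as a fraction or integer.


TR = P*Q = (170 - 5Q)Q = 170Q - 5Q^2
MR = dTR/dQ = 170 - 10Q
Set MR = MC:
170 - 10Q = 75
95 = 10Q
Q* = 95/10 = 19/2

19/2


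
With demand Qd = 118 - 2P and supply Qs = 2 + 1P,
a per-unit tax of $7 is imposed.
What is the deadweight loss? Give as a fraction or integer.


Pre-tax equilibrium quantity: Q* = 122/3
Post-tax equilibrium quantity: Q_tax = 36
Reduction in quantity: Q* - Q_tax = 14/3
DWL = (1/2) * tax * (Q* - Q_tax)
DWL = (1/2) * 7 * 14/3 = 49/3

49/3


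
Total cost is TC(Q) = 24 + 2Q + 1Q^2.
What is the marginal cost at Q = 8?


MC = dTC/dQ = 2 + 2*1*Q
At Q = 8:
MC = 2 + 2*8
MC = 2 + 16 = 18

18


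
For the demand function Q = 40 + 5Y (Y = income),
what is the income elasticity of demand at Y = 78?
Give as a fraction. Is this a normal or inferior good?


dQ/dY = 5
At Y = 78: Q = 40 + 5*78 = 430
Ey = (dQ/dY)(Y/Q) = 5 * 78 / 430 = 39/43
Since Ey > 0, this is a normal good.

39/43 (normal good)


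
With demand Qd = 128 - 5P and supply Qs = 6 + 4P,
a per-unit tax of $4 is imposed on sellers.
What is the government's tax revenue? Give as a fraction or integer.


With tax on sellers, new supply: Qs' = 6 + 4(P - 4)
= 4P - 10
New equilibrium quantity:
Q_new = 154/3
Tax revenue = tax * Q_new = 4 * 154/3 = 616/3

616/3


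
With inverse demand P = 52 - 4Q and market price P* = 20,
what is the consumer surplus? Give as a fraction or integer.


Maximum willingness to pay (at Q=0): P_max = 52
Quantity demanded at P* = 20:
Q* = (52 - 20)/4 = 8
CS = (1/2) * Q* * (P_max - P*)
CS = (1/2) * 8 * (52 - 20)
CS = (1/2) * 8 * 32 = 128

128


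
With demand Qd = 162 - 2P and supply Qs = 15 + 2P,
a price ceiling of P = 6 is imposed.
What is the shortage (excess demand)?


At P = 6:
Qd = 162 - 2*6 = 150
Qs = 15 + 2*6 = 27
Shortage = Qd - Qs = 150 - 27 = 123

123


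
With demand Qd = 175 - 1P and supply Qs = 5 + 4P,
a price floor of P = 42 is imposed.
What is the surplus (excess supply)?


At P = 42:
Qd = 175 - 1*42 = 133
Qs = 5 + 4*42 = 173
Surplus = Qs - Qd = 173 - 133 = 40

40


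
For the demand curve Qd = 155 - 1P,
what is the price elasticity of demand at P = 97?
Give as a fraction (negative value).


dQ/dP = -1
At P = 97: Q = 155 - 1*97 = 58
E = (dQ/dP)(P/Q) = (-1)(97/58) = -97/58

-97/58


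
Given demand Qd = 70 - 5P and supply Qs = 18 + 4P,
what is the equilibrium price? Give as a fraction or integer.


At equilibrium, Qd = Qs.
70 - 5P = 18 + 4P
70 - 18 = 5P + 4P
52 = 9P
P* = 52/9 = 52/9

52/9


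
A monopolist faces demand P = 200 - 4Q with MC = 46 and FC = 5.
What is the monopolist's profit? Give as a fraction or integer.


MR = MC: 200 - 8Q = 46
Q* = 77/4
P* = 200 - 4*77/4 = 123
Profit = (P* - MC)*Q* - FC
= (123 - 46)*77/4 - 5
= 77*77/4 - 5
= 5929/4 - 5 = 5909/4

5909/4


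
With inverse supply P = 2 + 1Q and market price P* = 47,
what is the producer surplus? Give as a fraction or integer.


Minimum supply price (at Q=0): P_min = 2
Quantity supplied at P* = 47:
Q* = (47 - 2)/1 = 45
PS = (1/2) * Q* * (P* - P_min)
PS = (1/2) * 45 * (47 - 2)
PS = (1/2) * 45 * 45 = 2025/2

2025/2


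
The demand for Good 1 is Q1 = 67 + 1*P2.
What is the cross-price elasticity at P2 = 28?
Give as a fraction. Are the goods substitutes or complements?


dQ1/dP2 = 1
At P2 = 28: Q1 = 67 + 1*28 = 95
Exy = (dQ1/dP2)(P2/Q1) = 1 * 28 / 95 = 28/95
Since Exy > 0, the goods are substitutes.

28/95 (substitutes)


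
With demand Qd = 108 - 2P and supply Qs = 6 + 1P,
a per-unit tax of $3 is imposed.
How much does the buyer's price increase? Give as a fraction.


With a per-unit tax, the buyer's price increase depends on relative slopes.
Supply slope: d = 1, Demand slope: b = 2
Buyer's price increase = d * tax / (b + d)
= 1 * 3 / (2 + 1)
= 3 / 3 = 1

1


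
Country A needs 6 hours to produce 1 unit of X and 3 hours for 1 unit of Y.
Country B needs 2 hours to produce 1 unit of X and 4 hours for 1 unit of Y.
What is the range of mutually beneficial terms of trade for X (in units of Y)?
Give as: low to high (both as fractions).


Opportunity cost of X for Country A = hours_X / hours_Y = 6/3 = 2 units of Y
Opportunity cost of X for Country B = hours_X / hours_Y = 2/4 = 1/2 units of Y
Terms of trade must be between the two opportunity costs.
Range: 1/2 to 2

1/2 to 2


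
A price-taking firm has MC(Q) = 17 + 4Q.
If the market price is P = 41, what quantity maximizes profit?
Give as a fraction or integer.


In perfect competition, profit is maximized where P = MC.
41 = 17 + 4Q
24 = 4Q
Q* = 24/4 = 6

6


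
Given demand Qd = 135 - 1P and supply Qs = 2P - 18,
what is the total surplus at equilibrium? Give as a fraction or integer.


Find equilibrium: 135 - 1P = 2P - 18
135 + 18 = 3P
P* = 153/3 = 51
Q* = 2*51 - 18 = 84
Inverse demand: P = 135 - Q/1, so P_max = 135
Inverse supply: P = 9 + Q/2, so P_min = 9
CS = (1/2) * 84 * (135 - 51) = 3528
PS = (1/2) * 84 * (51 - 9) = 1764
TS = CS + PS = 3528 + 1764 = 5292

5292


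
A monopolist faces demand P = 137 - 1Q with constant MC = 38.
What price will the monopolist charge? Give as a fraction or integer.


MR = 137 - 2Q
Set MR = MC: 137 - 2Q = 38
Q* = 99/2
Substitute into demand:
P* = 137 - 1*99/2 = 175/2

175/2


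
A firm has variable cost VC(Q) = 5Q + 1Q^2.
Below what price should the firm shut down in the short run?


AVC(Q) = VC(Q)/Q = 5 + 1Q
AVC is increasing in Q, so minimum AVC is at Q -> 0+.
Min AVC = 5
The firm should shut down if P < 5.

5


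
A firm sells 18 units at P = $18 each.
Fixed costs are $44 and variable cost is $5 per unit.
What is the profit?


Total Revenue = P * Q = 18 * 18 = $324
Total Cost = FC + VC*Q = 44 + 5*18 = $134
Profit = TR - TC = 324 - 134 = $190

$190


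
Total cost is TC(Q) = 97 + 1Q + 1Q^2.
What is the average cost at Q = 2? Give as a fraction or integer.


TC(2) = 97 + 1*2 + 1*2^2
TC(2) = 97 + 2 + 4 = 103
AC = TC/Q = 103/2 = 103/2

103/2


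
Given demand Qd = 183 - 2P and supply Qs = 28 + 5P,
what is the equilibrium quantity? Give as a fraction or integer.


First find equilibrium price:
183 - 2P = 28 + 5P
P* = 155/7 = 155/7
Then substitute into demand:
Q* = 183 - 2 * 155/7 = 971/7

971/7


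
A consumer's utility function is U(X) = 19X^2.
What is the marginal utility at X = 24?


MU = dU/dX = 19*2*X^(2-1)
MU = 38*X^1
At X = 24:
MU = 38 * 24^1
MU = 38 * 24 = 912

912


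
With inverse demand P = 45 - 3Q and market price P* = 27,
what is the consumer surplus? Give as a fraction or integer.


Maximum willingness to pay (at Q=0): P_max = 45
Quantity demanded at P* = 27:
Q* = (45 - 27)/3 = 6
CS = (1/2) * Q* * (P_max - P*)
CS = (1/2) * 6 * (45 - 27)
CS = (1/2) * 6 * 18 = 54

54


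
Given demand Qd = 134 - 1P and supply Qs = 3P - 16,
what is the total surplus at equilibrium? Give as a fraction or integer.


Find equilibrium: 134 - 1P = 3P - 16
134 + 16 = 4P
P* = 150/4 = 75/2
Q* = 3*75/2 - 16 = 193/2
Inverse demand: P = 134 - Q/1, so P_max = 134
Inverse supply: P = 16/3 + Q/3, so P_min = 16/3
CS = (1/2) * 193/2 * (134 - 75/2) = 37249/8
PS = (1/2) * 193/2 * (75/2 - 16/3) = 37249/24
TS = CS + PS = 37249/8 + 37249/24 = 37249/6

37249/6


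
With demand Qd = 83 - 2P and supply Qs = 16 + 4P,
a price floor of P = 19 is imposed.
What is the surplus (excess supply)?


At P = 19:
Qd = 83 - 2*19 = 45
Qs = 16 + 4*19 = 92
Surplus = Qs - Qd = 92 - 45 = 47

47


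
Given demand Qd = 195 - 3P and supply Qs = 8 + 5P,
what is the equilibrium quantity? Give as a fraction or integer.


First find equilibrium price:
195 - 3P = 8 + 5P
P* = 187/8 = 187/8
Then substitute into demand:
Q* = 195 - 3 * 187/8 = 999/8

999/8


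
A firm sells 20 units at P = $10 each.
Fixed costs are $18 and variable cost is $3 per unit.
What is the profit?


Total Revenue = P * Q = 10 * 20 = $200
Total Cost = FC + VC*Q = 18 + 3*20 = $78
Profit = TR - TC = 200 - 78 = $122

$122


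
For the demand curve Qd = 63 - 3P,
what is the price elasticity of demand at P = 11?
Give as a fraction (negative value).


dQ/dP = -3
At P = 11: Q = 63 - 3*11 = 30
E = (dQ/dP)(P/Q) = (-3)(11/30) = -11/10

-11/10


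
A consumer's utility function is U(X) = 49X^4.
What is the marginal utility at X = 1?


MU = dU/dX = 49*4*X^(4-1)
MU = 196*X^3
At X = 1:
MU = 196 * 1^3
MU = 196 * 1 = 196

196


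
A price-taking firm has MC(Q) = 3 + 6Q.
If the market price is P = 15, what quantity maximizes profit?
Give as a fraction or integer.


In perfect competition, profit is maximized where P = MC.
15 = 3 + 6Q
12 = 6Q
Q* = 12/6 = 2

2


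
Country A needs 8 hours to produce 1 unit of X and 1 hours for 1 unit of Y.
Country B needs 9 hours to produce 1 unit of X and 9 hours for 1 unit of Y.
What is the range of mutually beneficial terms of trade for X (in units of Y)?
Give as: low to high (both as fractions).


Opportunity cost of X for Country A = hours_X / hours_Y = 8/1 = 8 units of Y
Opportunity cost of X for Country B = hours_X / hours_Y = 9/9 = 1 units of Y
Terms of trade must be between the two opportunity costs.
Range: 1 to 8

1 to 8


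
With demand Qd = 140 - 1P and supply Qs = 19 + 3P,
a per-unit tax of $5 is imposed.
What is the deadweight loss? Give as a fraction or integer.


Pre-tax equilibrium quantity: Q* = 439/4
Post-tax equilibrium quantity: Q_tax = 106
Reduction in quantity: Q* - Q_tax = 15/4
DWL = (1/2) * tax * (Q* - Q_tax)
DWL = (1/2) * 5 * 15/4 = 75/8

75/8


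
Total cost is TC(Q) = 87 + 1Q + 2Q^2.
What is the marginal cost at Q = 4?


MC = dTC/dQ = 1 + 2*2*Q
At Q = 4:
MC = 1 + 4*4
MC = 1 + 16 = 17

17


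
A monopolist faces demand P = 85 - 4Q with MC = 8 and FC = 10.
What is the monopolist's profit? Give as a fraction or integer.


MR = MC: 85 - 8Q = 8
Q* = 77/8
P* = 85 - 4*77/8 = 93/2
Profit = (P* - MC)*Q* - FC
= (93/2 - 8)*77/8 - 10
= 77/2*77/8 - 10
= 5929/16 - 10 = 5769/16

5769/16


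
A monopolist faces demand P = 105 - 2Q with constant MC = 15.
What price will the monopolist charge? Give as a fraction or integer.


MR = 105 - 4Q
Set MR = MC: 105 - 4Q = 15
Q* = 45/2
Substitute into demand:
P* = 105 - 2*45/2 = 60

60


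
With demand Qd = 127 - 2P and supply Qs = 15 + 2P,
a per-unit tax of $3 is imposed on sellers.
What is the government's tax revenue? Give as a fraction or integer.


With tax on sellers, new supply: Qs' = 15 + 2(P - 3)
= 9 + 2P
New equilibrium quantity:
Q_new = 68
Tax revenue = tax * Q_new = 3 * 68 = 204

204


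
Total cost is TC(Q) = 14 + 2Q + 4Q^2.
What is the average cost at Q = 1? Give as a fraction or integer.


TC(1) = 14 + 2*1 + 4*1^2
TC(1) = 14 + 2 + 4 = 20
AC = TC/Q = 20/1 = 20

20


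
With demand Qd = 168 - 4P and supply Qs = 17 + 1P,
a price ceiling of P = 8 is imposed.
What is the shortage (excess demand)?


At P = 8:
Qd = 168 - 4*8 = 136
Qs = 17 + 1*8 = 25
Shortage = Qd - Qs = 136 - 25 = 111

111


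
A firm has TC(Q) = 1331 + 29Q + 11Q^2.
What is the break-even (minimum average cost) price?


AC(Q) = 1331/Q + 29 + 11Q
To minimize: dAC/dQ = -1331/Q^2 + 11 = 0
Q^2 = 1331/11 = 121
Q* = 11
Min AC = 1331/11 + 29 + 11*11
Min AC = 121 + 29 + 121 = 271

271


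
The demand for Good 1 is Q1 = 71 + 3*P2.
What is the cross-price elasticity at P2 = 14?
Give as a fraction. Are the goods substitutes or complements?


dQ1/dP2 = 3
At P2 = 14: Q1 = 71 + 3*14 = 113
Exy = (dQ1/dP2)(P2/Q1) = 3 * 14 / 113 = 42/113
Since Exy > 0, the goods are substitutes.

42/113 (substitutes)


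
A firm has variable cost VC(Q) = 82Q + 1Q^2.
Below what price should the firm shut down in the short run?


AVC(Q) = VC(Q)/Q = 82 + 1Q
AVC is increasing in Q, so minimum AVC is at Q -> 0+.
Min AVC = 82
The firm should shut down if P < 82.

82


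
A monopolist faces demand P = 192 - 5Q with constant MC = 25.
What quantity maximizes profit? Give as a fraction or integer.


TR = P*Q = (192 - 5Q)Q = 192Q - 5Q^2
MR = dTR/dQ = 192 - 10Q
Set MR = MC:
192 - 10Q = 25
167 = 10Q
Q* = 167/10 = 167/10

167/10


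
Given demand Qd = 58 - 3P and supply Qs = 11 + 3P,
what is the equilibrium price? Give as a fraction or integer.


At equilibrium, Qd = Qs.
58 - 3P = 11 + 3P
58 - 11 = 3P + 3P
47 = 6P
P* = 47/6 = 47/6

47/6


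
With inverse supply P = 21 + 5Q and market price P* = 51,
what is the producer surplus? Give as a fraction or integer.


Minimum supply price (at Q=0): P_min = 21
Quantity supplied at P* = 51:
Q* = (51 - 21)/5 = 6
PS = (1/2) * Q* * (P* - P_min)
PS = (1/2) * 6 * (51 - 21)
PS = (1/2) * 6 * 30 = 90

90


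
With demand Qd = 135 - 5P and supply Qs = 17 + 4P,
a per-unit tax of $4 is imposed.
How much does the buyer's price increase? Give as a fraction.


With a per-unit tax, the buyer's price increase depends on relative slopes.
Supply slope: d = 4, Demand slope: b = 5
Buyer's price increase = d * tax / (b + d)
= 4 * 4 / (5 + 4)
= 16 / 9 = 16/9

16/9


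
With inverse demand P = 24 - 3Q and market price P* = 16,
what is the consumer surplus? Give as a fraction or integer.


Maximum willingness to pay (at Q=0): P_max = 24
Quantity demanded at P* = 16:
Q* = (24 - 16)/3 = 8/3
CS = (1/2) * Q* * (P_max - P*)
CS = (1/2) * 8/3 * (24 - 16)
CS = (1/2) * 8/3 * 8 = 32/3

32/3


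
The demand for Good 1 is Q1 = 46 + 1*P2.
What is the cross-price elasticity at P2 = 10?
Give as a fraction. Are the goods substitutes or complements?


dQ1/dP2 = 1
At P2 = 10: Q1 = 46 + 1*10 = 56
Exy = (dQ1/dP2)(P2/Q1) = 1 * 10 / 56 = 5/28
Since Exy > 0, the goods are substitutes.

5/28 (substitutes)


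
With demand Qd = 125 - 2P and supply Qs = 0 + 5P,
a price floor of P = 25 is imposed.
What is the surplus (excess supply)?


At P = 25:
Qd = 125 - 2*25 = 75
Qs = 0 + 5*25 = 125
Surplus = Qs - Qd = 125 - 75 = 50

50


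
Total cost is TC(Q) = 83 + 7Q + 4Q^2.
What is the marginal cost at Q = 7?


MC = dTC/dQ = 7 + 2*4*Q
At Q = 7:
MC = 7 + 8*7
MC = 7 + 56 = 63

63


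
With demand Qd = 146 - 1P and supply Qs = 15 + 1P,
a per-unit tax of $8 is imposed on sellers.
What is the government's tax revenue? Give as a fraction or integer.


With tax on sellers, new supply: Qs' = 15 + 1(P - 8)
= 7 + 1P
New equilibrium quantity:
Q_new = 153/2
Tax revenue = tax * Q_new = 8 * 153/2 = 612

612


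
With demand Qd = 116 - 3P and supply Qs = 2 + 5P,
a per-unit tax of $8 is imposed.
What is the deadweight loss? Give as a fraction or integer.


Pre-tax equilibrium quantity: Q* = 293/4
Post-tax equilibrium quantity: Q_tax = 233/4
Reduction in quantity: Q* - Q_tax = 15
DWL = (1/2) * tax * (Q* - Q_tax)
DWL = (1/2) * 8 * 15 = 60

60


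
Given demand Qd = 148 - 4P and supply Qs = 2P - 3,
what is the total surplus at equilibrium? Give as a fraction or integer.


Find equilibrium: 148 - 4P = 2P - 3
148 + 3 = 6P
P* = 151/6 = 151/6
Q* = 2*151/6 - 3 = 142/3
Inverse demand: P = 37 - Q/4, so P_max = 37
Inverse supply: P = 3/2 + Q/2, so P_min = 3/2
CS = (1/2) * 142/3 * (37 - 151/6) = 5041/18
PS = (1/2) * 142/3 * (151/6 - 3/2) = 5041/9
TS = CS + PS = 5041/18 + 5041/9 = 5041/6

5041/6


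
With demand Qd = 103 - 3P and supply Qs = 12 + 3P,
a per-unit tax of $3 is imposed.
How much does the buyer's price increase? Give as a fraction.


With a per-unit tax, the buyer's price increase depends on relative slopes.
Supply slope: d = 3, Demand slope: b = 3
Buyer's price increase = d * tax / (b + d)
= 3 * 3 / (3 + 3)
= 9 / 6 = 3/2

3/2


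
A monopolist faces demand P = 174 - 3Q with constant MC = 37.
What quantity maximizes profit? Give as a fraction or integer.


TR = P*Q = (174 - 3Q)Q = 174Q - 3Q^2
MR = dTR/dQ = 174 - 6Q
Set MR = MC:
174 - 6Q = 37
137 = 6Q
Q* = 137/6 = 137/6

137/6


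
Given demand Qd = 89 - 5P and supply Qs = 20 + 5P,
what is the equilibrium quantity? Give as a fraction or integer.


First find equilibrium price:
89 - 5P = 20 + 5P
P* = 69/10 = 69/10
Then substitute into demand:
Q* = 89 - 5 * 69/10 = 109/2

109/2


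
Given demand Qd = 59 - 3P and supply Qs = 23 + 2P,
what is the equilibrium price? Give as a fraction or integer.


At equilibrium, Qd = Qs.
59 - 3P = 23 + 2P
59 - 23 = 3P + 2P
36 = 5P
P* = 36/5 = 36/5

36/5


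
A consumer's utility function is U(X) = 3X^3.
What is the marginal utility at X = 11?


MU = dU/dX = 3*3*X^(3-1)
MU = 9*X^2
At X = 11:
MU = 9 * 11^2
MU = 9 * 121 = 1089

1089


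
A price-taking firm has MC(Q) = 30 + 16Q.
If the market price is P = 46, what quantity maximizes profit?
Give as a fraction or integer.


In perfect competition, profit is maximized where P = MC.
46 = 30 + 16Q
16 = 16Q
Q* = 16/16 = 1

1


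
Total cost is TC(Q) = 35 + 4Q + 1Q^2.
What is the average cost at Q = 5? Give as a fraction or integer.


TC(5) = 35 + 4*5 + 1*5^2
TC(5) = 35 + 20 + 25 = 80
AC = TC/Q = 80/5 = 16

16


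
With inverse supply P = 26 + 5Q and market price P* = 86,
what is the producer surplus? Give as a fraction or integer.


Minimum supply price (at Q=0): P_min = 26
Quantity supplied at P* = 86:
Q* = (86 - 26)/5 = 12
PS = (1/2) * Q* * (P* - P_min)
PS = (1/2) * 12 * (86 - 26)
PS = (1/2) * 12 * 60 = 360

360


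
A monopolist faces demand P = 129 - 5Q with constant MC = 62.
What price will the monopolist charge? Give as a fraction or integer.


MR = 129 - 10Q
Set MR = MC: 129 - 10Q = 62
Q* = 67/10
Substitute into demand:
P* = 129 - 5*67/10 = 191/2

191/2


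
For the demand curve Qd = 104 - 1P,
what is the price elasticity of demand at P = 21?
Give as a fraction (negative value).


dQ/dP = -1
At P = 21: Q = 104 - 1*21 = 83
E = (dQ/dP)(P/Q) = (-1)(21/83) = -21/83

-21/83


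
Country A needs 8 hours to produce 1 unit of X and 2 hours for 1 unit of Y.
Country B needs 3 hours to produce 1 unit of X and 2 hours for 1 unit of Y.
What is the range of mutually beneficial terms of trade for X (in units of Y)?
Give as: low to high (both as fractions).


Opportunity cost of X for Country A = hours_X / hours_Y = 8/2 = 4 units of Y
Opportunity cost of X for Country B = hours_X / hours_Y = 3/2 = 3/2 units of Y
Terms of trade must be between the two opportunity costs.
Range: 3/2 to 4

3/2 to 4


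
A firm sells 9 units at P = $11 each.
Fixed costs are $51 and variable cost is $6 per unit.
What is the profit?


Total Revenue = P * Q = 11 * 9 = $99
Total Cost = FC + VC*Q = 51 + 6*9 = $105
Profit = TR - TC = 99 - 105 = $-6

$-6


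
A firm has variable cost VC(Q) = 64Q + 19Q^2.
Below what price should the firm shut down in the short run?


AVC(Q) = VC(Q)/Q = 64 + 19Q
AVC is increasing in Q, so minimum AVC is at Q -> 0+.
Min AVC = 64
The firm should shut down if P < 64.

64


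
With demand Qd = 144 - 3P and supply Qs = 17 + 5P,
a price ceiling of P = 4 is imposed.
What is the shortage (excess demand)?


At P = 4:
Qd = 144 - 3*4 = 132
Qs = 17 + 5*4 = 37
Shortage = Qd - Qs = 132 - 37 = 95

95


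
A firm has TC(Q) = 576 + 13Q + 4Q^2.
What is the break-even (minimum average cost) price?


AC(Q) = 576/Q + 13 + 4Q
To minimize: dAC/dQ = -576/Q^2 + 4 = 0
Q^2 = 576/4 = 144
Q* = 12
Min AC = 576/12 + 13 + 4*12
Min AC = 48 + 13 + 48 = 109

109


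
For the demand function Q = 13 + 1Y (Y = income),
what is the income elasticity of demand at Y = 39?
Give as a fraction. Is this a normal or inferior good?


dQ/dY = 1
At Y = 39: Q = 13 + 1*39 = 52
Ey = (dQ/dY)(Y/Q) = 1 * 39 / 52 = 3/4
Since Ey > 0, this is a normal good.

3/4 (normal good)


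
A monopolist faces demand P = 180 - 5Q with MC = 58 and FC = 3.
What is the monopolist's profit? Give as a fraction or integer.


MR = MC: 180 - 10Q = 58
Q* = 61/5
P* = 180 - 5*61/5 = 119
Profit = (P* - MC)*Q* - FC
= (119 - 58)*61/5 - 3
= 61*61/5 - 3
= 3721/5 - 3 = 3706/5

3706/5


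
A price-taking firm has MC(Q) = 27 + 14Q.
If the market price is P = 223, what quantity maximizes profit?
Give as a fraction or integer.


In perfect competition, profit is maximized where P = MC.
223 = 27 + 14Q
196 = 14Q
Q* = 196/14 = 14

14


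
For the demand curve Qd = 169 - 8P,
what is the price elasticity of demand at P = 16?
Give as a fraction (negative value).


dQ/dP = -8
At P = 16: Q = 169 - 8*16 = 41
E = (dQ/dP)(P/Q) = (-8)(16/41) = -128/41

-128/41


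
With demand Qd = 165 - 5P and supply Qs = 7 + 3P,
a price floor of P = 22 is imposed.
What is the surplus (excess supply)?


At P = 22:
Qd = 165 - 5*22 = 55
Qs = 7 + 3*22 = 73
Surplus = Qs - Qd = 73 - 55 = 18

18


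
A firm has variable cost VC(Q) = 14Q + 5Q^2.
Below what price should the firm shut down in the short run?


AVC(Q) = VC(Q)/Q = 14 + 5Q
AVC is increasing in Q, so minimum AVC is at Q -> 0+.
Min AVC = 14
The firm should shut down if P < 14.

14
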